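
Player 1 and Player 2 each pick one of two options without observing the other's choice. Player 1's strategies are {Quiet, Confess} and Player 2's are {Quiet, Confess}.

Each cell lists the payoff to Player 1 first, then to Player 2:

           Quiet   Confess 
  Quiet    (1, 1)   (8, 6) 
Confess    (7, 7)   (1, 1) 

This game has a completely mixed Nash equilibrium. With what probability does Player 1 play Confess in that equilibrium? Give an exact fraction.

5/11

Let x be the probability that Player 1 plays Quiet. In a completely mixed equilibrium, Player 2 must be indifferent between Quiet and Confess.
Player 2's expected payoff from Quiet is x + 7(1−x); from Confess it is 6x + (1−x).
Setting these equal: −6x + 7 = 5x + 1, so x = 6/11.
Therefore Player 1 plays Confess with probability 1 − 6/11 = 5/11.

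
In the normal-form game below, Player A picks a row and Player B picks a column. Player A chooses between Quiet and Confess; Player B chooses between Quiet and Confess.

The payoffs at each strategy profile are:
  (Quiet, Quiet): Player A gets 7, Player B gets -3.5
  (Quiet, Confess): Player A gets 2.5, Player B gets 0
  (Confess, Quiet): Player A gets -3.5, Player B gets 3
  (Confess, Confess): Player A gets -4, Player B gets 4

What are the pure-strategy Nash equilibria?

(Quiet, Quiet): Player B prefers Confess (0 > -3.5) — not an equilibrium.
(Quiet, Confess): Player A gets 2.5 ≥ -4 from Confess, and Player B gets 0 ≥ -3.5 from Quiet — Nash equilibrium.
(Confess, Quiet): Player A prefers Quiet (7 > -3.5); Player B prefers Confess (4 > 3) — not an equilibrium.
(Confess, Confess): Player A prefers Quiet (2.5 > -4) — not an equilibrium.

(Quiet, Confess)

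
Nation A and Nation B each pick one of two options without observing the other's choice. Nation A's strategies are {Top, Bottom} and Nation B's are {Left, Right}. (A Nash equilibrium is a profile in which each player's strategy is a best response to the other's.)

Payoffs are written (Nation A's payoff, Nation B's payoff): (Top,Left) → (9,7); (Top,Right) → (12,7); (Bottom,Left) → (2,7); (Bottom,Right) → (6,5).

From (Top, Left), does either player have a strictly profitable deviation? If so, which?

Neither

Nation A at (Top, Left) earns 9; deviating to Bottom yields 2 — not better.
Nation B earns 7; deviating to Right yields 7 — not better.
Neither player can strictly improve; the profile is a Nash equilibrium.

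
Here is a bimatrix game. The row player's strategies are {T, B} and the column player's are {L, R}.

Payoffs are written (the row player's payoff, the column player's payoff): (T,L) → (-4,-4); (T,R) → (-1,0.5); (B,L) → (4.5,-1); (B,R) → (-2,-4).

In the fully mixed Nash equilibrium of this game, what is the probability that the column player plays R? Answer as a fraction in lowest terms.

17/19

Let q be the probability that the column player plays L. In a completely mixed equilibrium, the row player must be indifferent between T and B.
The row player's expected payoff from T is −4q − (1−q); from B it is 4.5q − 2(1−q).
Setting these equal: −3q − 1 = 6.5q − 2, so q = 2/19.
Therefore the column player plays R with probability 1 − 2/19 = 17/19.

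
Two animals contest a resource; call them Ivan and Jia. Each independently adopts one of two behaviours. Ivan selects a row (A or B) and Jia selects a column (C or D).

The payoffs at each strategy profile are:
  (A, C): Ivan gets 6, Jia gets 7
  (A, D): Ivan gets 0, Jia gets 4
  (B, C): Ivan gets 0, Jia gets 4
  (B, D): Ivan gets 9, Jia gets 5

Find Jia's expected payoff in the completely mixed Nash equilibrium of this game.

First find x, the probability Ivan plays A, from Jia's indifference between C and D: 7x + 4(1−x) = 4x + 5(1−x), giving x = 1/4.
Since Jia is indifferent in equilibrium, Jia's expected payoff equals the payoff from either column against (1/4, 3/4). Using C: 7(1/4) + 4(3/4) = 19/4.

19/4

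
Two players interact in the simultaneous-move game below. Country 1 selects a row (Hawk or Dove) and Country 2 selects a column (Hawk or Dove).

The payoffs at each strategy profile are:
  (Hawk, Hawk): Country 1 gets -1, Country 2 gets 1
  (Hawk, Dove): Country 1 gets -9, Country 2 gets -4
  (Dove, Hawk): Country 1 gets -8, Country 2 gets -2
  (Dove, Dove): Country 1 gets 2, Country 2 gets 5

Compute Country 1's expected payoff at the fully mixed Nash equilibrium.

First find q, the probability Country 2 plays Hawk, from Country 1's indifference between Hawk and Dove: −q − 9(1−q) = −8q + 2(1−q), giving q = 11/18.
Since Country 1 is indifferent in equilibrium, Country 1's expected payoff equals the payoff from either row against (11/18, 7/18). Using Hawk: −(11/18) − 9(7/18) = -37/9.

-37/9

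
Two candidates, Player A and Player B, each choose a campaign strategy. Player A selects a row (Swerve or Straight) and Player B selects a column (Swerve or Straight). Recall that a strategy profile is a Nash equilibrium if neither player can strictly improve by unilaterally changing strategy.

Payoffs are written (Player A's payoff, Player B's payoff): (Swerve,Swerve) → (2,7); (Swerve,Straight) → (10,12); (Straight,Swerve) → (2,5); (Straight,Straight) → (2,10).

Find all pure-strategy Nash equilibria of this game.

(Swerve, Straight)

(Swerve, Swerve): Player B prefers Straight (12 > 7) — not an equilibrium.
(Swerve, Straight): Player A gets 10 ≥ 2 from Straight, and Player B gets 12 ≥ 7 from Swerve — Nash equilibrium.
(Straight, Swerve): Player B prefers Straight (10 > 5) — not an equilibrium.
(Straight, Straight): Player A prefers Swerve (10 > 2) — not an equilibrium.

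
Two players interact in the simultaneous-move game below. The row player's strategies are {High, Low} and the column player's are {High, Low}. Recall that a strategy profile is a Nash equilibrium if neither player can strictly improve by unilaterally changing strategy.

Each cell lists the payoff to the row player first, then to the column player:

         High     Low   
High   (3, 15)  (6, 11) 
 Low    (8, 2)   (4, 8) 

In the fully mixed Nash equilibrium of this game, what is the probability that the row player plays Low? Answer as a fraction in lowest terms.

2/5

Let x be the probability that the row player plays High. In a completely mixed equilibrium, the column player must be indifferent between High and Low.
The column player's expected payoff from High is 15x + 2(1−x); from Low it is 11x + 8(1−x).
Setting these equal: 13x + 2 = 3x + 8, so x = 3/5.
Therefore the row player plays Low with probability 1 − 3/5 = 2/5.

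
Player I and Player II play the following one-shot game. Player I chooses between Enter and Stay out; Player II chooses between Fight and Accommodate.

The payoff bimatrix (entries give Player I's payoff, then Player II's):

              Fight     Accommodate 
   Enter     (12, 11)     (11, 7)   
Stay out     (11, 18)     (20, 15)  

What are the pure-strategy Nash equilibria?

(Enter, Fight): Player I gets 12 ≥ 11 from Stay out, and Player II gets 11 ≥ 7 from Accommodate — Nash equilibrium.
(Enter, Accommodate): Player I prefers Stay out (20 > 11); Player II prefers Fight (11 > 7) — not an equilibrium.
(Stay out, Fight): Player I prefers Enter (12 > 11) — not an equilibrium.
(Stay out, Accommodate): Player II prefers Fight (18 > 15) — not an equilibrium.

(Enter, Fight)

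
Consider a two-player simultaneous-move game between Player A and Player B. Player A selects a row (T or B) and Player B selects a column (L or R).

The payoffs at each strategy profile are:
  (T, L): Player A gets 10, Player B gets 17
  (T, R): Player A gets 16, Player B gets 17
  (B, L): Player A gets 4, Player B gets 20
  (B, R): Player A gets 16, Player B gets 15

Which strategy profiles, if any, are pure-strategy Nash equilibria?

(T, L): Player A gets 10 ≥ 4 from B, and Player B gets 17 ≥ 17 from R — Nash equilibrium.
(T, R): Player A gets 16 ≥ 16 from B, and Player B gets 17 ≥ 17 from L — Nash equilibrium.
(B, L): Player A prefers T (10 > 4) — not an equilibrium.
(B, R): Player B prefers L (20 > 15) — not an equilibrium.

(T, L) and (T, R)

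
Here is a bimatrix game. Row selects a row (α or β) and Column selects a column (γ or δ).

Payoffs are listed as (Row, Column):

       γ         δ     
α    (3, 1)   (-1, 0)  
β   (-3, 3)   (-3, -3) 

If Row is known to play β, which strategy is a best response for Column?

γ

Against β, Column earns 3 from γ and -3 from δ.
So γ is the best response.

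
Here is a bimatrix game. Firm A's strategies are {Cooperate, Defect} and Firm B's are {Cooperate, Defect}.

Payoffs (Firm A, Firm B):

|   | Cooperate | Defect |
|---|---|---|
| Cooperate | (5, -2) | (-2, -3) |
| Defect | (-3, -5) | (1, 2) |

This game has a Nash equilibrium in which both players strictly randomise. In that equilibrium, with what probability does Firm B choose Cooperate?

3/11

Let y be the probability that Firm B plays Cooperate. In a completely mixed equilibrium, Firm A must be indifferent between Cooperate and Defect.
Firm A's expected payoff from Cooperate is 5y − 2(1−y); from Defect it is −3y + (1−y).
Setting these equal: 7y − 2 = −4y + 1, so y = 3/11.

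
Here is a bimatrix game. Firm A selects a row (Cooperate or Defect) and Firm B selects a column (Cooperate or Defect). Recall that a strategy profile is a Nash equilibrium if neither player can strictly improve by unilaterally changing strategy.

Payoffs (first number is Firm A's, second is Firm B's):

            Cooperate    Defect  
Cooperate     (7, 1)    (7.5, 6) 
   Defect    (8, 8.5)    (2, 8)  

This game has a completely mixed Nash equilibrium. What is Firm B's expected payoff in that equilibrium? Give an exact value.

First find x, the probability Firm A plays Cooperate, from Firm B's indifference between Cooperate and Defect: x + 8.5(1−x) = 6x + 8(1−x), giving x = 1/11.
Since Firm B is indifferent in equilibrium, Firm B's expected payoff equals the payoff from either column against (1/11, 10/11). Using Cooperate: (1/11) + 8.5(10/11) = 86/11.

86/11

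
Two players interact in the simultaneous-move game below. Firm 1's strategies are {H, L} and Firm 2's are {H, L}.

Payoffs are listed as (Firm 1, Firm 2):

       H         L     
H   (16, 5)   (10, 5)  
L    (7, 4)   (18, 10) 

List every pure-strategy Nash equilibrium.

(H, H) and (L, L)

(H, H): Firm 1 gets 16 ≥ 7 from L, and Firm 2 gets 5 ≥ 5 from L — Nash equilibrium.
(H, L): Firm 1 prefers L (18 > 10) — not an equilibrium.
(L, H): Firm 1 prefers H (16 > 7); Firm 2 prefers L (10 > 4) — not an equilibrium.
(L, L): Firm 1 gets 18 ≥ 10 from H, and Firm 2 gets 10 ≥ 4 from H — Nash equilibrium.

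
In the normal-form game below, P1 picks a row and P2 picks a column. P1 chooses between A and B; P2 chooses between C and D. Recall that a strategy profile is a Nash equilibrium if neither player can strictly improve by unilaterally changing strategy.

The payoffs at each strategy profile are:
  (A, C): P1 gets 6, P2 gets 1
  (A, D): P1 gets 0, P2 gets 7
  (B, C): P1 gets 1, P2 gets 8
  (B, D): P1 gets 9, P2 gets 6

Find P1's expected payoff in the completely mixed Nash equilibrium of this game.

27/7

First find q, the probability P2 plays C, from P1's indifference between A and B: 6q = q + 9(1−q), giving q = 9/14.
Since P1 is indifferent in equilibrium, P1's expected payoff equals the payoff from either row against (9/14, 5/14). Using A: 6(9/14) = 27/7.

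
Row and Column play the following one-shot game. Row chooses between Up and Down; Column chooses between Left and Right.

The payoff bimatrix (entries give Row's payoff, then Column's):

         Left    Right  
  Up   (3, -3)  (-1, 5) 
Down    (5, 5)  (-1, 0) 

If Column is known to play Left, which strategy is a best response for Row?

Against Left, Row earns 3 from Up and 5 from Down.
So Down is the best response.

Down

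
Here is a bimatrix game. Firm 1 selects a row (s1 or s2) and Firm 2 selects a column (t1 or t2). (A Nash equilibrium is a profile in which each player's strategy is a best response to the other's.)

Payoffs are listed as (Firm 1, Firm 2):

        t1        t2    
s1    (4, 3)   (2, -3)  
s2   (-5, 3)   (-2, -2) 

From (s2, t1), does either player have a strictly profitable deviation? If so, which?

Firm 1

Firm 1 at (s2, t1) earns -5; deviating to s1 yields 4 — a strict improvement.
Firm 2 earns 3; deviating to t2 yields -2 — not better.
Only Firm 1 has a strictly profitable deviation.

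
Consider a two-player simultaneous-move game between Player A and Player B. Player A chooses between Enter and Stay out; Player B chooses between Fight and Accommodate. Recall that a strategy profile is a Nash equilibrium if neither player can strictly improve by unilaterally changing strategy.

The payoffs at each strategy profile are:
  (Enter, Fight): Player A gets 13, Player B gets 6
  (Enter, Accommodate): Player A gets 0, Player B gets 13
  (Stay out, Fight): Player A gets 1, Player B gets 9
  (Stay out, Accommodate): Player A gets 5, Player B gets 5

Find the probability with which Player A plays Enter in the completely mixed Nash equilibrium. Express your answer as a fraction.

4/11

Let r be the probability that Player A plays Enter. In a completely mixed equilibrium, Player B must be indifferent between Fight and Accommodate.
Player B's expected payoff from Fight is 6r + 9(1−r); from Accommodate it is 13r + 5(1−r).
Setting these equal: −3r + 9 = 8r + 5, so r = 4/11.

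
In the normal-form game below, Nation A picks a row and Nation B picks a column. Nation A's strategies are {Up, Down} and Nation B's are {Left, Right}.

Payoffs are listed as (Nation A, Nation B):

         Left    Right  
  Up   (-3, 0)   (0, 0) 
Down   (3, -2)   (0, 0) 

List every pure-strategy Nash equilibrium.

(Up, Left): Nation A prefers Down (3 > -3) — not an equilibrium.
(Up, Right): Nation A gets 0 ≥ 0 from Down, and Nation B gets 0 ≥ 0 from Left — Nash equilibrium.
(Down, Left): Nation B prefers Right (0 > -2) — not an equilibrium.
(Down, Right): Nation A gets 0 ≥ 0 from Up, and Nation B gets 0 ≥ -2 from Left — Nash equilibrium.

(Up, Right) and (Down, Right)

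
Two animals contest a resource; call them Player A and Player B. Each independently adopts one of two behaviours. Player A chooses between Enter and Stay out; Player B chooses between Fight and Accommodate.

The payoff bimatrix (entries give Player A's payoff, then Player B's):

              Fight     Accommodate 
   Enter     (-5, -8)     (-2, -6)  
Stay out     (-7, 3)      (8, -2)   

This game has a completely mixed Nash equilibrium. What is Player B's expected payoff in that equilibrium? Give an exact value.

-34/7

First find x, the probability Player A plays Enter, from Player B's indifference between Fight and Accommodate: −8x + 3(1−x) = −6x − 2(1−x), giving x = 5/7.
Since Player B is indifferent in equilibrium, Player B's expected payoff equals the payoff from either column against (5/7, 2/7). Using Fight: −8(5/7) + 3(2/7) = -34/7.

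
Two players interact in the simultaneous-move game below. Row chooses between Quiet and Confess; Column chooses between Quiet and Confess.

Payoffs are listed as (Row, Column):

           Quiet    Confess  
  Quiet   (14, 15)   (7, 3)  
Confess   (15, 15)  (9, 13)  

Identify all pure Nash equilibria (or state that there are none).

(Confess, Quiet)

(Quiet, Quiet): Row prefers Confess (15 > 14) — not an equilibrium.
(Quiet, Confess): Row prefers Confess (9 > 7); Column prefers Quiet (15 > 3) — not an equilibrium.
(Confess, Quiet): Row gets 15 ≥ 14 from Quiet, and Column gets 15 ≥ 13 from Confess — Nash equilibrium.
(Confess, Confess): Column prefers Quiet (15 > 13) — not an equilibrium.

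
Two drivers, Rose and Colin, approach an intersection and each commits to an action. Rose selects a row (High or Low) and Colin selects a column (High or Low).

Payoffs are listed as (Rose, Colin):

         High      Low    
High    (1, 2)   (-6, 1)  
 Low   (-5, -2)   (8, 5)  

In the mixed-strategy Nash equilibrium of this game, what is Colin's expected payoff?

3/2

First find p, the probability Rose plays High, from Colin's indifference between High and Low: 2p − 2(1−p) = p + 5(1−p), giving p = 7/8.
Since Colin is indifferent in equilibrium, Colin's expected payoff equals the payoff from either column against (7/8, 1/8). Using High: 2(7/8) − 2(1/8) = 3/2.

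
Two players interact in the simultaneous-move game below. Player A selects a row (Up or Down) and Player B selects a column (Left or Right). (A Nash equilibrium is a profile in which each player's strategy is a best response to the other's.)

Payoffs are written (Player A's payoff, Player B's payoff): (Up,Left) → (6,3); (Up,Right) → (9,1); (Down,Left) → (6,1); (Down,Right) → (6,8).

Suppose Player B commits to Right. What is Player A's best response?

Against Right, Player A earns 9 from Up and 6 from Down.
So Up is the best response.

Up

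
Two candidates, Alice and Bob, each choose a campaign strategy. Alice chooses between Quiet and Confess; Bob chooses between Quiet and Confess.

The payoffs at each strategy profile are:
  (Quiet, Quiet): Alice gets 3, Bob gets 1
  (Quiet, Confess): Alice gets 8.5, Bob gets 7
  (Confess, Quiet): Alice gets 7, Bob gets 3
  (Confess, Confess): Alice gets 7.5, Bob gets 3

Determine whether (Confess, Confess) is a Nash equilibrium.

No

At (Confess, Confess), Alice earns 7.5; switching to Quiet would give 8.5, so Alice would deviate.
Bob earns 3; switching to Quiet would give 3, so Bob has no profitable deviation.
Since at least one player can profitably deviate, this is not a Nash equilibrium.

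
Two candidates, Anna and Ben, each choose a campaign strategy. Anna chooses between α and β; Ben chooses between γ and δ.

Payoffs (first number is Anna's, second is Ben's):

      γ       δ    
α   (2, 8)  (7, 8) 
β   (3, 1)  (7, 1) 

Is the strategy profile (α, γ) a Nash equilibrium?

At (α, γ), Anna earns 2; switching to β would give 3, so Anna would deviate.
Ben earns 8; switching to δ would give 8, so Ben has no profitable deviation.
Since at least one player can profitably deviate, this is not a Nash equilibrium.

No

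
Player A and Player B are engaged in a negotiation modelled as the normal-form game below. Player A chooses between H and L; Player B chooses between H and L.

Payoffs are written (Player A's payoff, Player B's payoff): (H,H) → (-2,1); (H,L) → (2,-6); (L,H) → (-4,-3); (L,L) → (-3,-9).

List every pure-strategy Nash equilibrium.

(H, H): Player A gets -2 ≥ -4 from L, and Player B gets 1 ≥ -6 from L — Nash equilibrium.
(H, L): Player B prefers H (1 > -6) — not an equilibrium.
(L, H): Player A prefers H (-2 > -4) — not an equilibrium.
(L, L): Player A prefers H (2 > -3); Player B prefers H (-3 > -9) — not an equilibrium.

(H, H)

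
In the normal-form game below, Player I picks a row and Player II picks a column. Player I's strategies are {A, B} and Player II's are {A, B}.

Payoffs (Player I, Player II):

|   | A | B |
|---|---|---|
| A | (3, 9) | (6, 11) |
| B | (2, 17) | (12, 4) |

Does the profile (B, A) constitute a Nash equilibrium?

At (B, A), Player I earns 2; switching to A would give 3, so Player I would deviate.
Player II earns 17; switching to B would give 4, so Player II has no profitable deviation.
Since at least one player can profitably deviate, this is not a Nash equilibrium.

No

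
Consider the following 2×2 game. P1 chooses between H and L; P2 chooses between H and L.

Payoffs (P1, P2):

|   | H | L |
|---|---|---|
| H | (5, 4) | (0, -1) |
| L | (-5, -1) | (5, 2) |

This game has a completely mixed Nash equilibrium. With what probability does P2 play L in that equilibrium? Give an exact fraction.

Let y be the probability that P2 plays H. In a completely mixed equilibrium, P1 must be indifferent between H and L.
P1's expected payoff from H is 5y; from L it is −5y + 5(1−y).
Setting these equal: 5y = −10y + 5, so y = 1/3.
Therefore P2 plays L with probability 1 − 1/3 = 2/3.

2/3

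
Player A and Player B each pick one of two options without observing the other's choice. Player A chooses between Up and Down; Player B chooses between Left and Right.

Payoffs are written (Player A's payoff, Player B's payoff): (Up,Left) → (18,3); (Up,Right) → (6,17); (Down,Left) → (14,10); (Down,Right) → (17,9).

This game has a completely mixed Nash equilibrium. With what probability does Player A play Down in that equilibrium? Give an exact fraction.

Let p be the probability that Player A plays Up. In a completely mixed equilibrium, Player B must be indifferent between Left and Right.
Player B's expected payoff from Left is 3p + 10(1−p); from Right it is 17p + 9(1−p).
Setting these equal: −7p + 10 = 8p + 9, so p = 1/15.
Therefore Player A plays Down with probability 1 − 1/15 = 14/15.

14/15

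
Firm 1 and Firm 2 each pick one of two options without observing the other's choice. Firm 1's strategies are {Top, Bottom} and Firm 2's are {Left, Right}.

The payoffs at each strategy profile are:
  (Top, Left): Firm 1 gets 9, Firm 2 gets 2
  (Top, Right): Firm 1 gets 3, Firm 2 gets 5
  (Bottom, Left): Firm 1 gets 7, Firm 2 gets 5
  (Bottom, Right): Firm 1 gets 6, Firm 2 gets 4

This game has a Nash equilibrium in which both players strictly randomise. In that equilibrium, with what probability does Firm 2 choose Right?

2/5

Let c be the probability that Firm 2 plays Left. In a completely mixed equilibrium, Firm 1 must be indifferent between Top and Bottom.
Firm 1's expected payoff from Top is 9c + 3(1−c); from Bottom it is 7c + 6(1−c).
Setting these equal: 6c + 3 = c + 6, so c = 3/5.
Therefore Firm 2 plays Right with probability 1 − 3/5 = 2/5.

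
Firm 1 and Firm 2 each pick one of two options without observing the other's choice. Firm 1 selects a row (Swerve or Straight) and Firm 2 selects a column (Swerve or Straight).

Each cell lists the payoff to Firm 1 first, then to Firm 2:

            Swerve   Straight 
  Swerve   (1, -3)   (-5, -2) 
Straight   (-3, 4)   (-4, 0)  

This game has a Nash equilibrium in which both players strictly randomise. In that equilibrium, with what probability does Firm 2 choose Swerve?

Let y be the probability that Firm 2 plays Swerve. In a completely mixed equilibrium, Firm 1 must be indifferent between Swerve and Straight.
Firm 1's expected payoff from Swerve is y − 5(1−y); from Straight it is −3y − 4(1−y).
Setting these equal: 6y − 5 = y − 4, so y = 1/5.

1/5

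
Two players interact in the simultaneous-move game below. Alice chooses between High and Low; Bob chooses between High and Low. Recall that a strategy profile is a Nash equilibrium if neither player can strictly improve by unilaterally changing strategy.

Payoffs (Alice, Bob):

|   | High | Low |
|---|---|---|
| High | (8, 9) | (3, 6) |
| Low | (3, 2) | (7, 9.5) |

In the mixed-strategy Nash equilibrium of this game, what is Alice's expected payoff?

First find y, the probability Bob plays High, from Alice's indifference between High and Low: 8y + 3(1−y) = 3y + 7(1−y), giving y = 4/9.
Since Alice is indifferent in equilibrium, Alice's expected payoff equals the payoff from either row against (4/9, 5/9). Using High: 8(4/9) + 3(5/9) = 47/9.

47/9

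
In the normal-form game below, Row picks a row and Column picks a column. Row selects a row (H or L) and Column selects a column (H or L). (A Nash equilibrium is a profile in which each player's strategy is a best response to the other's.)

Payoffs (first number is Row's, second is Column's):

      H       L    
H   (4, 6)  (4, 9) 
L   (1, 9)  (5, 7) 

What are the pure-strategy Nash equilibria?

(H, H): Column prefers L (9 > 6) — not an equilibrium.
(H, L): Row prefers L (5 > 4) — not an equilibrium.
(L, H): Row prefers H (4 > 1) — not an equilibrium.
(L, L): Column prefers H (9 > 7) — not an equilibrium.

none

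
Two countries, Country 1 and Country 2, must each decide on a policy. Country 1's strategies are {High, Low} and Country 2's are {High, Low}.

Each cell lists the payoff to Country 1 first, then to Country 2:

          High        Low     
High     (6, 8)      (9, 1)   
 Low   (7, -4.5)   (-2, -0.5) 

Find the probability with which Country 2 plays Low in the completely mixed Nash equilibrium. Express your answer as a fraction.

Let c be the probability that Country 2 plays High. In a completely mixed equilibrium, Country 1 must be indifferent between High and Low.
Country 1's expected payoff from High is 6c + 9(1−c); from Low it is 7c − 2(1−c).
Setting these equal: −3c + 9 = 9c − 2, so c = 11/12.
Therefore Country 2 plays Low with probability 1 − 11/12 = 1/12.

1/12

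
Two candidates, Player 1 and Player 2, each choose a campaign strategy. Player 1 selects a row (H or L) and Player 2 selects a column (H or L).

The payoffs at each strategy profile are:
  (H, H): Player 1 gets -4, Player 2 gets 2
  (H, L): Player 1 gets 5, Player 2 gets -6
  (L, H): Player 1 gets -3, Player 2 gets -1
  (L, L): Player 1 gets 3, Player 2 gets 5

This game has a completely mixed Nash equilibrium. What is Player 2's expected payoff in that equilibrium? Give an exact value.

2/7

First find p, the probability Player 1 plays H, from Player 2's indifference between H and L: 2p − (1−p) = −6p + 5(1−p), giving p = 3/7.
Since Player 2 is indifferent in equilibrium, Player 2's expected payoff equals the payoff from either column against (3/7, 4/7). Using H: 2(3/7) − (4/7) = 2/7.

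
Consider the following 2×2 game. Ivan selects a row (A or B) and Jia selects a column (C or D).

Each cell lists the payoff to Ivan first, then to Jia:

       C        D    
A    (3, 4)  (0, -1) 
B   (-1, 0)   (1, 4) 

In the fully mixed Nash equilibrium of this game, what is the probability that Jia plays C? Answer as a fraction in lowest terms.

Let q be the probability that Jia plays C. In a completely mixed equilibrium, Ivan must be indifferent between A and B.
Ivan's expected payoff from A is 3q; from B it is −q + (1−q).
Setting these equal: 3q = −2q + 1, so q = 1/5.

1/5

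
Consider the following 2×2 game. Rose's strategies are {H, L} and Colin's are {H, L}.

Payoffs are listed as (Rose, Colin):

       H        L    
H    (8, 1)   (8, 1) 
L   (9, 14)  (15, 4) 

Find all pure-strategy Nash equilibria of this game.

(L, H)

(H, H): Rose prefers L (9 > 8) — not an equilibrium.
(H, L): Rose prefers L (15 > 8) — not an equilibrium.
(L, H): Rose gets 9 ≥ 8 from H, and Colin gets 14 ≥ 4 from L — Nash equilibrium.
(L, L): Colin prefers H (14 > 4) — not an equilibrium.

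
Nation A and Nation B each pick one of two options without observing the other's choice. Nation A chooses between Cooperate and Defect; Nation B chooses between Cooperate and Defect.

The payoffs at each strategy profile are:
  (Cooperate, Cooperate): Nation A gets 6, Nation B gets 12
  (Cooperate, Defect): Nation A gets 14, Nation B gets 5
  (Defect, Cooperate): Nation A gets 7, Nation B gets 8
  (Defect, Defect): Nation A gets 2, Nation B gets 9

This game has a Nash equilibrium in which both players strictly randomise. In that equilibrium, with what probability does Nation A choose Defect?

Let p be the probability that Nation A plays Cooperate. In a completely mixed equilibrium, Nation B must be indifferent between Cooperate and Defect.
Nation B's expected payoff from Cooperate is 12p + 8(1−p); from Defect it is 5p + 9(1−p).
Setting these equal: 4p + 8 = −4p + 9, so p = 1/8.
Therefore Nation A plays Defect with probability 1 − 1/8 = 7/8.

7/8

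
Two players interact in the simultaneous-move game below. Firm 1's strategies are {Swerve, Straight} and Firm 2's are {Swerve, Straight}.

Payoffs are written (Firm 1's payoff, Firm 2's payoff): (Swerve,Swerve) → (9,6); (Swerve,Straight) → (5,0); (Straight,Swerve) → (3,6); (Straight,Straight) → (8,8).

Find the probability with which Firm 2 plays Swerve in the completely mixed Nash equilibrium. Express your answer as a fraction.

1/3

Let y be the probability that Firm 2 plays Swerve. In a completely mixed equilibrium, Firm 1 must be indifferent between Swerve and Straight.
Firm 1's expected payoff from Swerve is 9y + 5(1−y); from Straight it is 3y + 8(1−y).
Setting these equal: 4y + 5 = −5y + 8, so y = 1/3.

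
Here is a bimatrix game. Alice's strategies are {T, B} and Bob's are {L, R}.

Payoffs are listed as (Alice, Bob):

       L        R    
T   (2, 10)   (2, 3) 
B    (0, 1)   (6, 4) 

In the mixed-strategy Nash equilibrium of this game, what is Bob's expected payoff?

37/10

First find p, the probability Alice plays T, from Bob's indifference between L and R: 10p + (1−p) = 3p + 4(1−p), giving p = 3/10.
Since Bob is indifferent in equilibrium, Bob's expected payoff equals the payoff from either column against (3/10, 7/10). Using L: 10(3/10) + (7/10) = 37/10.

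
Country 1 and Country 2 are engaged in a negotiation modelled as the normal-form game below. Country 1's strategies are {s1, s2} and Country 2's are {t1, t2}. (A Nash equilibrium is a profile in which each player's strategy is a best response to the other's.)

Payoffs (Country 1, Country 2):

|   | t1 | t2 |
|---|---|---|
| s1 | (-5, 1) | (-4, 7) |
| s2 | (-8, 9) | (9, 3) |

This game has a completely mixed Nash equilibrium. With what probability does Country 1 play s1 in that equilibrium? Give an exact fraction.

1/2

Let r be the probability that Country 1 plays s1. In a completely mixed equilibrium, Country 2 must be indifferent between t1 and t2.
Country 2's expected payoff from t1 is r + 9(1−r); from t2 it is 7r + 3(1−r).
Setting these equal: −8r + 9 = 4r + 3, so r = 1/2.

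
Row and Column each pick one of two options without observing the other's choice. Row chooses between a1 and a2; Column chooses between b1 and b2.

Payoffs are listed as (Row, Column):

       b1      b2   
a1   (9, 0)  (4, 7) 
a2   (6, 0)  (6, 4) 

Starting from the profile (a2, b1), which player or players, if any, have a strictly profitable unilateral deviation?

Row at (a2, b1) earns 6; deviating to a1 yields 9 — a strict improvement.
Column earns 0; deviating to b2 yields 4 — a strict improvement.
Both Row and Column have strictly profitable deviations.

Both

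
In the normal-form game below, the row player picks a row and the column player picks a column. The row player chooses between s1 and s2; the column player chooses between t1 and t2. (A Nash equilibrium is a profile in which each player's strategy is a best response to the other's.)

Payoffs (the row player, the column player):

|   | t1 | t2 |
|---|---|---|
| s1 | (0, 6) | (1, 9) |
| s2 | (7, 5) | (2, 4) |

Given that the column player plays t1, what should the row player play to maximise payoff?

Against t1, the row player earns 0 from s1 and 7 from s2.
So s2 is the best response.

s2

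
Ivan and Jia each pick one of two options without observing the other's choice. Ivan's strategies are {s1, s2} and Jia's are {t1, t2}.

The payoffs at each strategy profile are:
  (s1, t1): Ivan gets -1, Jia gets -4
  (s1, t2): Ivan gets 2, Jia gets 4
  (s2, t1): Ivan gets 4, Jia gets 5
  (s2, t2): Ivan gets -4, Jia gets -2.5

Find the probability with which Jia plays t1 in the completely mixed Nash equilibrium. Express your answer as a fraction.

Let c be the probability that Jia plays t1. In a completely mixed equilibrium, Ivan must be indifferent between s1 and s2.
Ivan's expected payoff from s1 is −c + 2(1−c); from s2 it is 4c − 4(1−c).
Setting these equal: −3c + 2 = 8c − 4, so c = 6/11.

6/11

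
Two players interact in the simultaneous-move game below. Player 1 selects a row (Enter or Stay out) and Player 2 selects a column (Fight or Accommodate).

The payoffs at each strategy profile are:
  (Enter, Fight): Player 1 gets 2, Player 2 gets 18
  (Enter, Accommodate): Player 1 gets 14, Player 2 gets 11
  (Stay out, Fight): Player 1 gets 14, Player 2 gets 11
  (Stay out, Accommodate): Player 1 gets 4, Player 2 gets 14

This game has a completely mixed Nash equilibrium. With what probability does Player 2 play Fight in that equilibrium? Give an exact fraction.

Let q be the probability that Player 2 plays Fight. In a completely mixed equilibrium, Player 1 must be indifferent between Enter and Stay out.
Player 1's expected payoff from Enter is 2q + 14(1−q); from Stay out it is 14q + 4(1−q).
Setting these equal: −12q + 14 = 10q + 4, so q = 5/11.

5/11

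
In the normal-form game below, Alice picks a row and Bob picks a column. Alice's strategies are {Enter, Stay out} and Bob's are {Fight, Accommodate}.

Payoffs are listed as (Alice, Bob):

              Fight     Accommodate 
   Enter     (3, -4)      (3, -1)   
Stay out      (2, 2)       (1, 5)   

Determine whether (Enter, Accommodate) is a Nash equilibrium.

Yes

At (Enter, Accommodate), Alice earns 3; switching to Stay out would give 1, so Alice has no profitable deviation.
Bob earns -1; switching to Fight would give -4, so Bob has no profitable deviation.
Neither player can gain by a unilateral deviation, so this profile is a Nash equilibrium.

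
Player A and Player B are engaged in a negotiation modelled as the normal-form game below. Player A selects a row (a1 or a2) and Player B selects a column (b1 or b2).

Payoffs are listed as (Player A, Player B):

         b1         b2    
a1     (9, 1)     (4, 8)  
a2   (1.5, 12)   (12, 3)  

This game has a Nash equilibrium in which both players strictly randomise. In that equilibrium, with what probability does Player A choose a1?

Let p be the probability that Player A plays a1. In a completely mixed equilibrium, Player B must be indifferent between b1 and b2.
Player B's expected payoff from b1 is p + 12(1−p); from b2 it is 8p + 3(1−p).
Setting these equal: −11p + 12 = 5p + 3, so p = 9/16.

9/16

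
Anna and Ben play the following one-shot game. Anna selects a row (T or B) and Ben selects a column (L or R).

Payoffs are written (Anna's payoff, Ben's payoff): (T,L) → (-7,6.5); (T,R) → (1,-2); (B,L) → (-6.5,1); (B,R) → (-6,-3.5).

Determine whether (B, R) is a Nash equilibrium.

At (B, R), Anna earns -6; switching to T would give 1, so Anna would deviate.
Ben earns -3.5; switching to L would give 1, so Ben would deviate.
Since at least one player can profitably deviate, this is not a Nash equilibrium.

No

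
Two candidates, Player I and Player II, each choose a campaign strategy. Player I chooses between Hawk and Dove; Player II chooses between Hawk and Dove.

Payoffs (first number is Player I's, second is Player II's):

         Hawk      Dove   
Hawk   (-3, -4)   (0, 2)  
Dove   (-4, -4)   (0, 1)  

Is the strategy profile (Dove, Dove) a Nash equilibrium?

Yes

At (Dove, Dove), Player I earns 0; switching to Hawk would give 0, so Player I has no profitable deviation.
Player II earns 1; switching to Hawk would give -4, so Player II has no profitable deviation.
Neither player can gain by a unilateral deviation, so this profile is a Nash equilibrium.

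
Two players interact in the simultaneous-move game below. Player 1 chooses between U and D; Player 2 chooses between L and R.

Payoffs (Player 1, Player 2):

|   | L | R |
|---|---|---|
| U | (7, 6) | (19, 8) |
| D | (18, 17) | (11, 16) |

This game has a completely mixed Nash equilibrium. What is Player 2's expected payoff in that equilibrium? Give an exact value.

40/3

First find p, the probability Player 1 plays U, from Player 2's indifference between L and R: 6p + 17(1−p) = 8p + 16(1−p), giving p = 1/3.
Since Player 2 is indifferent in equilibrium, Player 2's expected payoff equals the payoff from either column against (1/3, 2/3). Using L: 6(1/3) + 17(2/3) = 40/3.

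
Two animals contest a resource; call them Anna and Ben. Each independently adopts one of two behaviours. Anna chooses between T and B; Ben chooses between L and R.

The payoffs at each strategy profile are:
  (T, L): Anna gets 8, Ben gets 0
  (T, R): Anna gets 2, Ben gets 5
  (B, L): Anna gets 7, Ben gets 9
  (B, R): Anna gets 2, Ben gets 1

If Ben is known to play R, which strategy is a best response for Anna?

either — both T and B are best responses

Against R, Anna earns 2 from T and 2 from B.
So either strategy is a best response.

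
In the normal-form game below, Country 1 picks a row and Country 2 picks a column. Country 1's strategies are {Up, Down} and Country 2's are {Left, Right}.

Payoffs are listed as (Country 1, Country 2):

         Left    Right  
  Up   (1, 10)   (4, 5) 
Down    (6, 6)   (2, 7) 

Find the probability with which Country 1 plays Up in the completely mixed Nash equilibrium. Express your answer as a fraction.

Let r be the probability that Country 1 plays Up. In a completely mixed equilibrium, Country 2 must be indifferent between Left and Right.
Country 2's expected payoff from Left is 10r + 6(1−r); from Right it is 5r + 7(1−r).
Setting these equal: 4r + 6 = −2r + 7, so r = 1/6.

1/6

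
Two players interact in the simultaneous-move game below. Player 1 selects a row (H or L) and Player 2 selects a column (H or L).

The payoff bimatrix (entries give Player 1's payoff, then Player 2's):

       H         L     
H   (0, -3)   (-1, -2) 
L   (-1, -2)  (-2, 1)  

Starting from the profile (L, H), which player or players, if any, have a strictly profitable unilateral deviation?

Player 1 at (L, H) earns -1; deviating to H yields 0 — a strict improvement.
Player 2 earns -2; deviating to L yields 1 — a strict improvement.
Both Player 1 and Player 2 have strictly profitable deviations.

Both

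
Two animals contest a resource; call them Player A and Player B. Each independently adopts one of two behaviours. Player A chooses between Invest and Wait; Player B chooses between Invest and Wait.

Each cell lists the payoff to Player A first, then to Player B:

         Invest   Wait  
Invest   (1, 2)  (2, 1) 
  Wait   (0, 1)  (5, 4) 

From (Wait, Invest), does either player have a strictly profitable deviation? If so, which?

Player A at (Wait, Invest) earns 0; deviating to Invest yields 1 — a strict improvement.
Player B earns 1; deviating to Wait yields 4 — a strict improvement.
Both Player A and Player B have strictly profitable deviations.

Both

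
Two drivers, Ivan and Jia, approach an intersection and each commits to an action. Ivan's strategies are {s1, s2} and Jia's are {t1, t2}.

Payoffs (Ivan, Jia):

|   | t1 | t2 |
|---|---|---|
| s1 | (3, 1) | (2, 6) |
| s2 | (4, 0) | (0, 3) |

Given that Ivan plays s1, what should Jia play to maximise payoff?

Against s1, Jia earns 1 from t1 and 6 from t2.
So t2 is the best response.

t2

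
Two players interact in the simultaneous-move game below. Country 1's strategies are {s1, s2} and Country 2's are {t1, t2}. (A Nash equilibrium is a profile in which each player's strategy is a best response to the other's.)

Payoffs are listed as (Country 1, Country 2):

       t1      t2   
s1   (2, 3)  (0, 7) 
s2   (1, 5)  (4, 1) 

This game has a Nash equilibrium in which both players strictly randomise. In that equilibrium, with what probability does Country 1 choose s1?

1/2

Let r be the probability that Country 1 plays s1. In a completely mixed equilibrium, Country 2 must be indifferent between t1 and t2.
Country 2's expected payoff from t1 is 3r + 5(1−r); from t2 it is 7r + (1−r).
Setting these equal: −2r + 5 = 6r + 1, so r = 1/2.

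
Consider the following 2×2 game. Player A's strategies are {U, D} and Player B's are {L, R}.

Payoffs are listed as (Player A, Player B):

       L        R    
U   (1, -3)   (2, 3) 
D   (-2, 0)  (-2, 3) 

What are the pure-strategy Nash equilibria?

(U, L): Player B prefers R (3 > -3) — not an equilibrium.
(U, R): Player A gets 2 ≥ -2 from D, and Player B gets 3 ≥ -3 from L — Nash equilibrium.
(D, L): Player A prefers U (1 > -2); Player B prefers R (3 > 0) — not an equilibrium.
(D, R): Player A prefers U (2 > -2) — not an equilibrium.

(U, R)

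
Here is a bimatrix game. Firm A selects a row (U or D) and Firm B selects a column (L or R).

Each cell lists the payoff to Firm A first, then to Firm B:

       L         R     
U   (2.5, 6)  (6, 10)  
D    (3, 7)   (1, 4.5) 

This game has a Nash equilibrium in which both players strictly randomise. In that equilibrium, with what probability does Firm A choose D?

8/13

Let p be the probability that Firm A plays U. In a completely mixed equilibrium, Firm B must be indifferent between L and R.
Firm B's expected payoff from L is 6p + 7(1−p); from R it is 10p + 4.5(1−p).
Setting these equal: −p + 7 = 5.5p + 4.5, so p = 5/13.
Therefore Firm A plays D with probability 1 − 5/13 = 8/13.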